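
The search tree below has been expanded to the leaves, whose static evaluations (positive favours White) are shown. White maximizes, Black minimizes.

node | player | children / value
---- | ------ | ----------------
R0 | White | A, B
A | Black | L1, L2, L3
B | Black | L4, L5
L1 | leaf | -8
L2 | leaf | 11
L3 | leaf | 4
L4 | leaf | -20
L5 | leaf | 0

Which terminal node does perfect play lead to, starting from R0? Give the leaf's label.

A (Black): min(-8, 11, 4) = -8
B (Black): min(-20, 0) = -20
R0 (White): max(-8, -20) = -8
At R0, White picks A (highest: -8).
At A, Black picks L1 (lowest: -8).
Terminal value -8.

L1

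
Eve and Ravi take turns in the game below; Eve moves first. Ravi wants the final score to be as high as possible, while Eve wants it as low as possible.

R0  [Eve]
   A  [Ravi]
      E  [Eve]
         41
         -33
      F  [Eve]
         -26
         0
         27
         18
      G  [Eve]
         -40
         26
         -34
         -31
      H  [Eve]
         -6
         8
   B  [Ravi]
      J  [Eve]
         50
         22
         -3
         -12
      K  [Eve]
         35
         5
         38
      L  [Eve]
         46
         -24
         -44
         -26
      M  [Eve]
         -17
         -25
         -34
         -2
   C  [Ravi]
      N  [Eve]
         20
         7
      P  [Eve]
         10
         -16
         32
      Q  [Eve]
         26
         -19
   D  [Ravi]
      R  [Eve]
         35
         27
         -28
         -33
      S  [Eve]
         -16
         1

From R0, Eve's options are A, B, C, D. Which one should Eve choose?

E (Eve): min(41, -33) = -33
F (Eve): min(-26, 0, 27, 18) = -26
G (Eve): min(-40, 26, -34, -31) = -40
H (Eve): min(-6, 8) = -6
A (Ravi): max(-33, -26, -40, -6) = -6
J (Eve): min(50, 22, -3, -12) = -12
K (Eve): min(35, 5, 38) = 5
L (Eve): min(46, -24, -44, -26) = -44
M (Eve): min(-17, -25, -34, -2) = -34
B (Ravi): max(-12, 5, -44, -34) = 5
N (Eve): min(20, 7) = 7
P (Eve): min(10, -16, 32) = -16
Q (Eve): min(26, -19) = -19
C (Ravi): max(7, -16, -19) = 7
R (Eve): min(35, 27, -28, -33) = -33
S (Eve): min(-16, 1) = -16
D (Ravi): max(-33, -16) = -16
R0 (Eve): min(-6, 5, 7, -16) = -16
Eve at R0 wants the lowest of {A=-6, B=5, C=7, D=-16}, so chooses D.

D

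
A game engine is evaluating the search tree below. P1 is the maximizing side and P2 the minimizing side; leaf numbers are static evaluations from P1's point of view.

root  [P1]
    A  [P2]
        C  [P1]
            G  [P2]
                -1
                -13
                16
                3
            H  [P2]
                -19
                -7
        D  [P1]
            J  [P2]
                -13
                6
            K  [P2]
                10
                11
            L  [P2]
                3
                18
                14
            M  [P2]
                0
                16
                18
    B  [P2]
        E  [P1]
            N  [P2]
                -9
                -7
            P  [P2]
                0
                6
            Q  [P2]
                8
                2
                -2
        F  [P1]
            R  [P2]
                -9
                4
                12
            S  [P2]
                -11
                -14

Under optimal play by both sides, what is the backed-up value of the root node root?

-9

G (P2): min(-1, -13, 16, 3) = -13
H (P2): min(-19, -7) = -19
C (P1): max(-13, -19) = -13
J (P2): min(-13, 6) = -13
K (P2): min(10, 11) = 10
L (P2): min(3, 18, 14) = 3
M (P2): min(0, 16, 18) = 0
D (P1): max(-13, 10, 3, 0) = 10
A (P2): min(-13, 10) = -13
N (P2): min(-9, -7) = -9
P (P2): min(0, 6) = 0
Q (P2): min(8, 2, -2) = -2
E (P1): max(-9, 0, -2) = 0
R (P2): min(-9, 4, 12) = -9
S (P2): min(-11, -14) = -14
F (P1): max(-9, -14) = -9
B (P2): min(0, -9) = -9
root (P1): max(-13, -9) = -9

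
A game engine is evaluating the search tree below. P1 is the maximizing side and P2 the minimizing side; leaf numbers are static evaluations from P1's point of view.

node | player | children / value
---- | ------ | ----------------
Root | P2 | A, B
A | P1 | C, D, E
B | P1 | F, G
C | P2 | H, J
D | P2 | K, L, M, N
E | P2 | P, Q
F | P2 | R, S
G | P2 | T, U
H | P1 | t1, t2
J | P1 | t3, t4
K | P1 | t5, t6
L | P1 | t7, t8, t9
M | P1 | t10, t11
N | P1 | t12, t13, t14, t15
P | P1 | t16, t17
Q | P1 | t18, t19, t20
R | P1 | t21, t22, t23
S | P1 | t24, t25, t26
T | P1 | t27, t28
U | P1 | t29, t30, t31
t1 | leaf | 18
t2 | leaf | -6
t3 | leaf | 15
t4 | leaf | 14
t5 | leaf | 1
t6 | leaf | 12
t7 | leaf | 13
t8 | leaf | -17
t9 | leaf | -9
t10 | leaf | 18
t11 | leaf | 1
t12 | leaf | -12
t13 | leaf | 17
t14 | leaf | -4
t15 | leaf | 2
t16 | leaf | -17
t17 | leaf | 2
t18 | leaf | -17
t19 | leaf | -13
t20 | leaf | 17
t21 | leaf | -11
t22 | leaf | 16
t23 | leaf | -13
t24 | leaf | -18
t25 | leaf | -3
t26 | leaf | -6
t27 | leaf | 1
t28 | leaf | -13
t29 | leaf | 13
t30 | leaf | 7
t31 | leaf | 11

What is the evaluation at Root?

H (P1): max(18, -6) = 18
J (P1): max(15, 14) = 15
C (P2): min(18, 15) = 15
K (P1): max(1, 12) = 12
L (P1): max(13, -17, -9) = 13
M (P1): max(18, 1) = 18
N (P1): max(-12, 17, -4, 2) = 17
D (P2): min(12, 13, 18, 17) = 12
P (P1): max(-17, 2) = 2
Q (P1): max(-17, -13, 17) = 17
E (P2): min(2, 17) = 2
A (P1): max(15, 12, 2) = 15
R (P1): max(-11, 16, -13) = 16
S (P1): max(-18, -3, -6) = -3
F (P2): min(16, -3) = -3
T (P1): max(1, -13) = 1
U (P1): max(13, 7, 11) = 13
G (P2): min(1, 13) = 1
B (P1): max(-3, 1) = 1
Root (P2): min(15, 1) = 1

1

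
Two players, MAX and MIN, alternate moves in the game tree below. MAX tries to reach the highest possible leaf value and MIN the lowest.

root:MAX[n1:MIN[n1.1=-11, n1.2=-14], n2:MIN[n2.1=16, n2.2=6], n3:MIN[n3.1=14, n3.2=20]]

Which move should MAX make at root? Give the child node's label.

n3

n1 (MIN): min(-11, -14) = -14
n2 (MIN): min(16, 6) = 6
n3 (MIN): min(14, 20) = 14
root (MAX): max(-14, 6, 14) = 14
MAX at root wants the highest of {n1=-14, n2=6, n3=14}, so chooses n3.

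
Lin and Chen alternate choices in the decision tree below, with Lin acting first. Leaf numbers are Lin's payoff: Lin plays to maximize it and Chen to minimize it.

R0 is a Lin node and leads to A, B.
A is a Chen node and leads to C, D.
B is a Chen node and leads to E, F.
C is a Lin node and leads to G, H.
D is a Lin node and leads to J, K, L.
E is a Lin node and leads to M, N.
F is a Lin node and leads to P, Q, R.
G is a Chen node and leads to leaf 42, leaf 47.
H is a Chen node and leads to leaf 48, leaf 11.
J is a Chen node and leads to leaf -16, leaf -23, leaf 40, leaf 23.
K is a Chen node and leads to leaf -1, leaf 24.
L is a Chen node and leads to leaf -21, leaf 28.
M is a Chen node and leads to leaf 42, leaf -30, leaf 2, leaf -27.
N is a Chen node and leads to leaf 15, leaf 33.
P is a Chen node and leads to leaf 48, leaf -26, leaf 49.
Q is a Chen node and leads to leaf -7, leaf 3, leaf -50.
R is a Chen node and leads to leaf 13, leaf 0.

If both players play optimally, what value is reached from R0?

G (Chen): min(42, 47) = 42
H (Chen): min(48, 11) = 11
C (Lin): max(42, 11) = 42
J (Chen): min(-16, -23, 40, 23) = -23
K (Chen): min(-1, 24) = -1
L (Chen): min(-21, 28) = -21
D (Lin): max(-23, -1, -21) = -1
A (Chen): min(42, -1) = -1
M (Chen): min(42, -30, 2, -27) = -30
N (Chen): min(15, 33) = 15
E (Lin): max(-30, 15) = 15
P (Chen): min(48, -26, 49) = -26
Q (Chen): min(-7, 3, -50) = -50
R (Chen): min(13, 0) = 0
F (Lin): max(-26, -50, 0) = 0
B (Chen): min(15, 0) = 0
R0 (Lin): max(-1, 0) = 0

0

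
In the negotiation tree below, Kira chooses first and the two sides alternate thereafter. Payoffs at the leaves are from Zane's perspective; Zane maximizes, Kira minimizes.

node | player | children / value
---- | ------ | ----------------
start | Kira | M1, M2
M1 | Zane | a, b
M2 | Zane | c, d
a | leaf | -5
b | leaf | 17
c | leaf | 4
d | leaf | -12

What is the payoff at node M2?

4

M2 (Zane): max(4, -12) = 4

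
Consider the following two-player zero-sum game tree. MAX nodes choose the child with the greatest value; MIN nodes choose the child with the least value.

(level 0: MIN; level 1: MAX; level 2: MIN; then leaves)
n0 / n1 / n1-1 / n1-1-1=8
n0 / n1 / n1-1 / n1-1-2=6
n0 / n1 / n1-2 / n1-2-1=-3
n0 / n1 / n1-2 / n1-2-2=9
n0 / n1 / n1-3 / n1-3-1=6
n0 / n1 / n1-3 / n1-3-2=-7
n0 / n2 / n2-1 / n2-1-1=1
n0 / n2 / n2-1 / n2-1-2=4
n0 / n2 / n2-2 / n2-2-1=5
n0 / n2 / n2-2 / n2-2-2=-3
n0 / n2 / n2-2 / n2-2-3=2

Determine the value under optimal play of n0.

n1-1 (MIN): min(8, 6) = 6
n1-2 (MIN): min(-3, 9) = -3
n1-3 (MIN): min(6, -7) = -7
n1 (MAX): max(6, -3, -7) = 6
n2-1 (MIN): min(1, 4) = 1
n2-2 (MIN): min(5, -3, 2) = -3
n2 (MAX): max(1, -3) = 1
n0 (MIN): min(6, 1) = 1

1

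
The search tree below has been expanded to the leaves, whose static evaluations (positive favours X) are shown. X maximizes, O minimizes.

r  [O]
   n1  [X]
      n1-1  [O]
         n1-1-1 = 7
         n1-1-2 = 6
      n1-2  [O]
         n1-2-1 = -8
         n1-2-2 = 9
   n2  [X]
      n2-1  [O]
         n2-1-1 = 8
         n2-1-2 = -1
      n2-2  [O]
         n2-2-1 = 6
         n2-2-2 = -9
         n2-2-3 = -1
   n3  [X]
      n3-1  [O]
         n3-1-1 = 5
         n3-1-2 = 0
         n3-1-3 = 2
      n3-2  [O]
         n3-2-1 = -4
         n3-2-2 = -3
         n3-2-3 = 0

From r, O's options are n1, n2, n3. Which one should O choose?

n2

n1-1 (O): min(7, 6) = 6
n1-2 (O): min(-8, 9) = -8
n1 (X): max(6, -8) = 6
n2-1 (O): min(8, -1) = -1
n2-2 (O): min(6, -9, -1) = -9
n2 (X): max(-1, -9) = -1
n3-1 (O): min(5, 0, 2) = 0
n3-2 (O): min(-4, -3, 0) = -4
n3 (X): max(0, -4) = 0
r (O): min(6, -1, 0) = -1
O at r wants the lowest of {n1=6, n2=-1, n3=0}, so chooses n2.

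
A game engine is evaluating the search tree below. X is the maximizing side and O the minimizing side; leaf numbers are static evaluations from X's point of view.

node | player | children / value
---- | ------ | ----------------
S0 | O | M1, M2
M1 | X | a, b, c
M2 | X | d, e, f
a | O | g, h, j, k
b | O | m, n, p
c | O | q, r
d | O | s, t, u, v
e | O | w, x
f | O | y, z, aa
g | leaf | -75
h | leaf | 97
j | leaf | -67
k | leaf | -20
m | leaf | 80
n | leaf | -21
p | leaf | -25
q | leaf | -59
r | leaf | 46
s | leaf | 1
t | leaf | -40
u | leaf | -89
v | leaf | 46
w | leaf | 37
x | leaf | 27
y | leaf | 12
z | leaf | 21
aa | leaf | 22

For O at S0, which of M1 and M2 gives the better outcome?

a (O): min(-75, 97, -67, -20) = -75
b (O): min(80, -21, -25) = -25
c (O): min(-59, 46) = -59
M1 (X): max(-75, -25, -59) = -25
d (O): min(1, -40, -89, 46) = -89
e (O): min(37, 27) = 27
f (O): min(12, 21, 22) = 12
M2 (X): max(-89, 27, 12) = 27
O prefers the lower value; M1=-25, M2=27. M1 is better since -25 < 27.

M1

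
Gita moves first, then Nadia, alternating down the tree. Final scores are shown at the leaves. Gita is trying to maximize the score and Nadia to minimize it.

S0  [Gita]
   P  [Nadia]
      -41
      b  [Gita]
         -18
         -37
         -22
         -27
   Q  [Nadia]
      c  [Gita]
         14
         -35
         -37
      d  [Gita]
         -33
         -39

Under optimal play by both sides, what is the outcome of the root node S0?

b (Gita): max(-18, -37, -22, -27) = -18
P (Nadia): min(-41, -18) = -41
c (Gita): max(14, -35, -37) = 14
d (Gita): max(-33, -39) = -33
Q (Nadia): min(14, -33) = -33
S0 (Gita): max(-41, -33) = -33

-33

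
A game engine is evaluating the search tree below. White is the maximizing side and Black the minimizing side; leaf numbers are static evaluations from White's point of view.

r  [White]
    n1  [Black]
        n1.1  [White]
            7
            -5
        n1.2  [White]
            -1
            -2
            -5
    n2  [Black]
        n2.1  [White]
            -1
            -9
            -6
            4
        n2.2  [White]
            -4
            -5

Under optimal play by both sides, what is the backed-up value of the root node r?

-1

n1.1 (White): max(7, -5) = 7
n1.2 (White): max(-1, -2, -5) = -1
n1 (Black): min(7, -1) = -1
n2.1 (White): max(-1, -9, -6, 4) = 4
n2.2 (White): max(-4, -5) = -4
n2 (Black): min(4, -4) = -4
r (White): max(-1, -4) = -1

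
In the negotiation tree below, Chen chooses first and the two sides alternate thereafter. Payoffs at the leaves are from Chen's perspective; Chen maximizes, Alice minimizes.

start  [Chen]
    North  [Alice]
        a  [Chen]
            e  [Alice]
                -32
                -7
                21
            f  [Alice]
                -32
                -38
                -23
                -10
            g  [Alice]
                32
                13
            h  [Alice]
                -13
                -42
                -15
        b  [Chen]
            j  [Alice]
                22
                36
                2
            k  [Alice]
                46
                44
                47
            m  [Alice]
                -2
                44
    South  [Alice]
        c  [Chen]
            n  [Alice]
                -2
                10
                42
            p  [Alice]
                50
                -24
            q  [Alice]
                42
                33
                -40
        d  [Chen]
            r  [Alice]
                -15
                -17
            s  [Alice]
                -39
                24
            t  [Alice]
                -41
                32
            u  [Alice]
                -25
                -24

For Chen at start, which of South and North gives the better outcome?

North

n (Alice): min(-2, 10, 42) = -2
p (Alice): min(50, -24) = -24
q (Alice): min(42, 33, -40) = -40
c (Chen): max(-2, -24, -40) = -2
r (Alice): min(-15, -17) = -17
s (Alice): min(-39, 24) = -39
t (Alice): min(-41, 32) = -41
u (Alice): min(-25, -24) = -25
d (Chen): max(-17, -39, -41, -25) = -17
South (Alice): min(-2, -17) = -17
e (Alice): min(-32, -7, 21) = -32
f (Alice): min(-32, -38, -23, -10) = -38
g (Alice): min(32, 13) = 13
h (Alice): min(-13, -42, -15) = -42
a (Chen): max(-32, -38, 13, -42) = 13
j (Alice): min(22, 36, 2) = 2
k (Alice): min(46, 44, 47) = 44
m (Alice): min(-2, 44) = -2
b (Chen): max(2, 44, -2) = 44
North (Alice): min(13, 44) = 13
Chen prefers the higher value; South=-17, North=13. North is better since 13 > -17.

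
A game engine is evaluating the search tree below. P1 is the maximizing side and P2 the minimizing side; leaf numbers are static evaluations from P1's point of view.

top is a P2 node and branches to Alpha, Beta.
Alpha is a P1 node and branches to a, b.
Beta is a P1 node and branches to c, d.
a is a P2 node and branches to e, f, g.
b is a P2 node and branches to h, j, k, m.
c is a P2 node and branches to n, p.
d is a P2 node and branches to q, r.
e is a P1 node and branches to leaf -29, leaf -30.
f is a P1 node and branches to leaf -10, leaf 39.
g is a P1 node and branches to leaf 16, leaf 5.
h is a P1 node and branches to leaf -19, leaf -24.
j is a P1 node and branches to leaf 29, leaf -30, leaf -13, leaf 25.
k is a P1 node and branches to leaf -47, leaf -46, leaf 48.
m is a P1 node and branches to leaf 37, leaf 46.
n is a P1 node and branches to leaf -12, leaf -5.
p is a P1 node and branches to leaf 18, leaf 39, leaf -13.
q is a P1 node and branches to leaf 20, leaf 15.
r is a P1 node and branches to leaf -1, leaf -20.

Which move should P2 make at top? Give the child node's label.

e (P1): max(-29, -30) = -29
f (P1): max(-10, 39) = 39
g (P1): max(16, 5) = 16
a (P2): min(-29, 39, 16) = -29
h (P1): max(-19, -24) = -19
j (P1): max(29, -30, -13, 25) = 29
k (P1): max(-47, -46, 48) = 48
m (P1): max(37, 46) = 46
b (P2): min(-19, 29, 48, 46) = -19
Alpha (P1): max(-29, -19) = -19
n (P1): max(-12, -5) = -5
p (P1): max(18, 39, -13) = 39
c (P2): min(-5, 39) = -5
q (P1): max(20, 15) = 20
r (P1): max(-1, -20) = -1
d (P2): min(20, -1) = -1
Beta (P1): max(-5, -1) = -1
top (P2): min(-19, -1) = -19
P2 at top wants the lowest of {Alpha=-19, Beta=-1}, so chooses Alpha.

Alpha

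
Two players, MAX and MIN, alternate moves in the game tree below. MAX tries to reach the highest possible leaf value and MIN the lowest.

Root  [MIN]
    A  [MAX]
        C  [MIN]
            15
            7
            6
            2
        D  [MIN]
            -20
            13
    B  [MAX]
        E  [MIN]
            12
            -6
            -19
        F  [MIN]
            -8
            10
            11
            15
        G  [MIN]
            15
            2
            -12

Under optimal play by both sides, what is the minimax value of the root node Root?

-8

C (MIN): min(15, 7, 6, 2) = 2
D (MIN): min(-20, 13) = -20
A (MAX): max(2, -20) = 2
E (MIN): min(12, -6, -19) = -19
F (MIN): min(-8, 10, 11, 15) = -8
G (MIN): min(15, 2, -12) = -12
B (MAX): max(-19, -8, -12) = -8
Root (MIN): min(2, -8) = -8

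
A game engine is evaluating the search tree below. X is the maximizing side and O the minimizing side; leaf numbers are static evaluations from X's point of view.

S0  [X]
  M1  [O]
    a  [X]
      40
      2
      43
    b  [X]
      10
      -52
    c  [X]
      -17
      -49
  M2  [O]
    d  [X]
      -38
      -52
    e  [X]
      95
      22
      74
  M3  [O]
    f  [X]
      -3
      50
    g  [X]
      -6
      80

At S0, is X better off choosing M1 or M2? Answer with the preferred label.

M1

a (X): max(40, 2, 43) = 43
b (X): max(10, -52) = 10
c (X): max(-17, -49) = -17
M1 (O): min(43, 10, -17) = -17
d (X): max(-38, -52) = -38
e (X): max(95, 22, 74) = 95
M2 (O): min(-38, 95) = -38
X prefers the higher value; M1=-17, M2=-38. M1 is better since -17 > -38.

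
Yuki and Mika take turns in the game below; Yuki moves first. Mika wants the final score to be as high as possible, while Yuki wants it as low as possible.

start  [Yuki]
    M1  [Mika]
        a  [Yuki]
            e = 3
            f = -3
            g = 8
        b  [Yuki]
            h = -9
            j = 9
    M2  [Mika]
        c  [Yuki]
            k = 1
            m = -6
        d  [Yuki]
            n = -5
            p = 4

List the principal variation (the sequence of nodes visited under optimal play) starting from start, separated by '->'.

start -> M2 -> d -> n

a (Yuki): min(3, -3, 8) = -3
b (Yuki): min(-9, 9) = -9
M1 (Mika): max(-3, -9) = -3
c (Yuki): min(1, -6) = -6
d (Yuki): min(-5, 4) = -5
M2 (Mika): max(-6, -5) = -5
start (Yuki): min(-3, -5) = -5
At start, Yuki picks M2 (lowest: -5).
At M2, Mika picks d (highest: -5).
At d, Yuki picks n (lowest: -5).
Terminal value -5.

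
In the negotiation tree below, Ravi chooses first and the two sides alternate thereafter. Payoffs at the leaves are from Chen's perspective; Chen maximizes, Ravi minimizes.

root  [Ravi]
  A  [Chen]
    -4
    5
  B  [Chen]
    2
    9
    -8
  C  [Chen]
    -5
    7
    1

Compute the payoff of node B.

9

B (Chen): max(2, 9, -8) = 9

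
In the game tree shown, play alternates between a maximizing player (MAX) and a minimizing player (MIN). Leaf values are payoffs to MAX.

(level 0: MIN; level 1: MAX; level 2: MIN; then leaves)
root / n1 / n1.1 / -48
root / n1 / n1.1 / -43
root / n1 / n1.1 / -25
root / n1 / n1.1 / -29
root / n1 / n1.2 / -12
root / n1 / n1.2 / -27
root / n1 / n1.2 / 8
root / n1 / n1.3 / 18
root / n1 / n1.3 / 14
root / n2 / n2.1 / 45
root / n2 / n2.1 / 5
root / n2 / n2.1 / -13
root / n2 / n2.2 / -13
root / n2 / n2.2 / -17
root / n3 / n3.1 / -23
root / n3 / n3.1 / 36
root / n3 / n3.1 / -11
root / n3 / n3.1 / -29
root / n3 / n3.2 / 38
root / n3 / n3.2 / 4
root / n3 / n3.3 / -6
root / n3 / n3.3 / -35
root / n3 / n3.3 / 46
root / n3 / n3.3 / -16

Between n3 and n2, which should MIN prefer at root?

n3.1 (MIN): min(-23, 36, -11, -29) = -29
n3.2 (MIN): min(38, 4) = 4
n3.3 (MIN): min(-6, -35, 46, -16) = -35
n3 (MAX): max(-29, 4, -35) = 4
n2.1 (MIN): min(45, 5, -13) = -13
n2.2 (MIN): min(-13, -17) = -17
n2 (MAX): max(-13, -17) = -13
MIN prefers the lower value; n3=4, n2=-13. n2 is better since -13 < 4.

n2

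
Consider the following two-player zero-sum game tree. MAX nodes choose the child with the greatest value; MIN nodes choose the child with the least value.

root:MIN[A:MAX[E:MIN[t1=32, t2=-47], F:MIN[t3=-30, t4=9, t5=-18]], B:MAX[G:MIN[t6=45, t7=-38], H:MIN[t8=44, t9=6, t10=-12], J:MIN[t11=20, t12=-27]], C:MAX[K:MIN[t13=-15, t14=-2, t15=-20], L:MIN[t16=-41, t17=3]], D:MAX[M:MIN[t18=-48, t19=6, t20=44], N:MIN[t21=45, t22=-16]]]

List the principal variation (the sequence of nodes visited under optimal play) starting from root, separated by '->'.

root -> A -> F -> t3

E (MIN): min(32, -47) = -47
F (MIN): min(-30, 9, -18) = -30
A (MAX): max(-47, -30) = -30
G (MIN): min(45, -38) = -38
H (MIN): min(44, 6, -12) = -12
J (MIN): min(20, -27) = -27
B (MAX): max(-38, -12, -27) = -12
K (MIN): min(-15, -2, -20) = -20
L (MIN): min(-41, 3) = -41
C (MAX): max(-20, -41) = -20
M (MIN): min(-48, 6, 44) = -48
N (MIN): min(45, -16) = -16
D (MAX): max(-48, -16) = -16
root (MIN): min(-30, -12, -20, -16) = -30
At root, MIN picks A (lowest: -30).
At A, MAX picks F (highest: -30).
At F, MIN picks t3 (lowest: -30).
Terminal value -30.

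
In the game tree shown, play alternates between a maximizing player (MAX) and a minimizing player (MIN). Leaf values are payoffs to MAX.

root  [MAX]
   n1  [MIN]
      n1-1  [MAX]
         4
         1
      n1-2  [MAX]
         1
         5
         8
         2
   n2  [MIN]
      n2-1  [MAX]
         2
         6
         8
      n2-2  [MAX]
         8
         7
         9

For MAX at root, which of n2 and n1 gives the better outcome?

n2-1 (MAX): max(2, 6, 8) = 8
n2-2 (MAX): max(8, 7, 9) = 9
n2 (MIN): min(8, 9) = 8
n1-1 (MAX): max(4, 1) = 4
n1-2 (MAX): max(1, 5, 8, 2) = 8
n1 (MIN): min(4, 8) = 4
MAX prefers the higher value; n2=8, n1=4. n2 is better since 8 > 4.

n2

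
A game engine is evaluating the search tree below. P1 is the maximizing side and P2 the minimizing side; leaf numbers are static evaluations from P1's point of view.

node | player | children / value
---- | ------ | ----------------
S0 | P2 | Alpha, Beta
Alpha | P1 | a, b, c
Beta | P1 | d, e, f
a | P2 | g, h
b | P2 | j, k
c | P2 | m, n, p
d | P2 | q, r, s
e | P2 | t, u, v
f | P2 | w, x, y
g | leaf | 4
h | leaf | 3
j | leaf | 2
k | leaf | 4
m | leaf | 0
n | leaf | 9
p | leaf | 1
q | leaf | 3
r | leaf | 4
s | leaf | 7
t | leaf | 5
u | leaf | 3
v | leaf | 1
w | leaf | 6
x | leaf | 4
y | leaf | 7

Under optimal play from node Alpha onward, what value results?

a (P2): min(4, 3) = 3
b (P2): min(2, 4) = 2
c (P2): min(0, 9, 1) = 0
Alpha (P1): max(3, 2, 0) = 3

3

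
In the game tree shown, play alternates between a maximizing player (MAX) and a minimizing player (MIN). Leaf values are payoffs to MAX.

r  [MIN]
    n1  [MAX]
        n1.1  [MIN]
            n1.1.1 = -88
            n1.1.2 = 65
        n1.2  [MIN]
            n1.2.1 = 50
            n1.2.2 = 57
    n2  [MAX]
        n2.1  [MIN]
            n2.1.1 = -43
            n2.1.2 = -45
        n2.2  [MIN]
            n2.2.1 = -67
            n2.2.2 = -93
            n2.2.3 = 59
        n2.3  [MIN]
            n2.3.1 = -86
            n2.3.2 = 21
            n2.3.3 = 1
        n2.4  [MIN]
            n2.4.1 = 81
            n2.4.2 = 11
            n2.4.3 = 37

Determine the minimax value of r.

11

n1.1 (MIN): min(-88, 65) = -88
n1.2 (MIN): min(50, 57) = 50
n1 (MAX): max(-88, 50) = 50
n2.1 (MIN): min(-43, -45) = -45
n2.2 (MIN): min(-67, -93, 59) = -93
n2.3 (MIN): min(-86, 21, 1) = -86
n2.4 (MIN): min(81, 11, 37) = 11
n2 (MAX): max(-45, -93, -86, 11) = 11
r (MIN): min(50, 11) = 11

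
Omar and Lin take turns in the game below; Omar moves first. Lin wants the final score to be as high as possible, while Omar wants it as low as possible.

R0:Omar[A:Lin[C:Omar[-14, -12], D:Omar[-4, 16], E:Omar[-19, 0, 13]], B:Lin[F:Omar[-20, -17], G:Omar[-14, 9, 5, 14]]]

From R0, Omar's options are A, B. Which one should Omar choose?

C (Omar): min(-14, -12) = -14
D (Omar): min(-4, 16) = -4
E (Omar): min(-19, 0, 13) = -19
A (Lin): max(-14, -4, -19) = -4
F (Omar): min(-20, -17) = -20
G (Omar): min(-14, 9, 5, 14) = -14
B (Lin): max(-20, -14) = -14
R0 (Omar): min(-4, -14) = -14
Omar at R0 wants the lowest of {A=-4, B=-14}, so chooses B.

B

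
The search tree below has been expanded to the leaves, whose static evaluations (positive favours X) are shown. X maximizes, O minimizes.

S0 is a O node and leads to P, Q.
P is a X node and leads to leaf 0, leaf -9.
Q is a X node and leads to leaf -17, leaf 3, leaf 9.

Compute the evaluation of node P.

P (X): max(0, -9) = 0

0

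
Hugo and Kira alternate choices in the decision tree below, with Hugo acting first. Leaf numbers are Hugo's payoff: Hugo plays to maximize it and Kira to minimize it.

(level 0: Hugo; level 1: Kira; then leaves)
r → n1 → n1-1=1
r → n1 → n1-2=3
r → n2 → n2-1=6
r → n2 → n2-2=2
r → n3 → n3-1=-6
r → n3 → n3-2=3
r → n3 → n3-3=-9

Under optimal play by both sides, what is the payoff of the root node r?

n1 (Kira): min(1, 3) = 1
n2 (Kira): min(6, 2) = 2
n3 (Kira): min(-6, 3, -9) = -9
r (Hugo): max(1, 2, -9) = 2

2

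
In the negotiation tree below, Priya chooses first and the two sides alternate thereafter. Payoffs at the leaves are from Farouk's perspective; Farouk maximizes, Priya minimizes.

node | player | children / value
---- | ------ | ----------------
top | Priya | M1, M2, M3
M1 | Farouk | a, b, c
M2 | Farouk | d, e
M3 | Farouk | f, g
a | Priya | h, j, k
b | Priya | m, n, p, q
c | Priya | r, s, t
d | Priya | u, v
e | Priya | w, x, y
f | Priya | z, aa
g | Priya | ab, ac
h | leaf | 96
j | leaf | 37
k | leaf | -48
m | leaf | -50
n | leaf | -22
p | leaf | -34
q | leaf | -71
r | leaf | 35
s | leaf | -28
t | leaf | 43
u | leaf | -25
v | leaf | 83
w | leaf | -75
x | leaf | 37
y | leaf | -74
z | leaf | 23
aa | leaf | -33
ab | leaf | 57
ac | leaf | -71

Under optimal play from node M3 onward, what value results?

f (Priya): min(23, -33) = -33
g (Priya): min(57, -71) = -71
M3 (Farouk): max(-33, -71) = -33

-33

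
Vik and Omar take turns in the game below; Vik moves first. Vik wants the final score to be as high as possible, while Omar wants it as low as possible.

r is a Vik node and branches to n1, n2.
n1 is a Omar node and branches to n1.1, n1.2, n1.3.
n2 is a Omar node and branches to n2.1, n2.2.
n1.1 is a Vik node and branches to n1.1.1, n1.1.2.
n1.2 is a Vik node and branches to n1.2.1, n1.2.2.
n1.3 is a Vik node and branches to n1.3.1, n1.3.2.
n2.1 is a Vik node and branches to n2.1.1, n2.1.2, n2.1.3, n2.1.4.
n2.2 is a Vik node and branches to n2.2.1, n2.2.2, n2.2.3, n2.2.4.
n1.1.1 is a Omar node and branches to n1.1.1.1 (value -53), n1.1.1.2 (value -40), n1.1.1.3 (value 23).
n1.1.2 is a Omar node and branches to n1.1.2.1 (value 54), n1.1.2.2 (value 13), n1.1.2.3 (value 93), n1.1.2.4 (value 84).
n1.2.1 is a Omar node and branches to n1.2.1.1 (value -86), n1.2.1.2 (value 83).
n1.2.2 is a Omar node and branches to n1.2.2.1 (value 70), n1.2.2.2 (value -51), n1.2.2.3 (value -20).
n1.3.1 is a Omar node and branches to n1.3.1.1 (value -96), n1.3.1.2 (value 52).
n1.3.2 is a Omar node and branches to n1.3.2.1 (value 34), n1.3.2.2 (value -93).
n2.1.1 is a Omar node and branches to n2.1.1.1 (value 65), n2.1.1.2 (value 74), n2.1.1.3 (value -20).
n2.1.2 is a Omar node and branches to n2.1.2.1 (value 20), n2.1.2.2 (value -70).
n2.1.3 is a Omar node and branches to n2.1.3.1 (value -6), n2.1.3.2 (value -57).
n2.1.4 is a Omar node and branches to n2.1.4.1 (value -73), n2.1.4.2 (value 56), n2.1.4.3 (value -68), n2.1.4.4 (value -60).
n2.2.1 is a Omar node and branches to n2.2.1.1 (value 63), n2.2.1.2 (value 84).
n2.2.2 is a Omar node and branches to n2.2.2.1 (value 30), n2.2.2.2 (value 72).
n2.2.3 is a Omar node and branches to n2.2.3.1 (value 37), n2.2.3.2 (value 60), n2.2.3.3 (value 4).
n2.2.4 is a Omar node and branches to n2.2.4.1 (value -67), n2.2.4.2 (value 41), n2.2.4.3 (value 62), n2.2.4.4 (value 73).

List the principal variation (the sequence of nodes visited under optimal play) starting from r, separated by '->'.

n1.1.1 (Omar): min(-53, -40, 23) = -53
n1.1.2 (Omar): min(54, 13, 93, 84) = 13
n1.1 (Vik): max(-53, 13) = 13
n1.2.1 (Omar): min(-86, 83) = -86
n1.2.2 (Omar): min(70, -51, -20) = -51
n1.2 (Vik): max(-86, -51) = -51
n1.3.1 (Omar): min(-96, 52) = -96
n1.3.2 (Omar): min(34, -93) = -93
n1.3 (Vik): max(-96, -93) = -93
n1 (Omar): min(13, -51, -93) = -93
n2.1.1 (Omar): min(65, 74, -20) = -20
n2.1.2 (Omar): min(20, -70) = -70
n2.1.3 (Omar): min(-6, -57) = -57
n2.1.4 (Omar): min(-73, 56, -68, -60) = -73
n2.1 (Vik): max(-20, -70, -57, -73) = -20
n2.2.1 (Omar): min(63, 84) = 63
n2.2.2 (Omar): min(30, 72) = 30
n2.2.3 (Omar): min(37, 60, 4) = 4
n2.2.4 (Omar): min(-67, 41, 62, 73) = -67
n2.2 (Vik): max(63, 30, 4, -67) = 63
n2 (Omar): min(-20, 63) = -20
r (Vik): max(-93, -20) = -20
At r, Vik picks n2 (highest: -20).
At n2, Omar picks n2.1 (lowest: -20).
At n2.1, Vik picks n2.1.1 (highest: -20).
At n2.1.1, Omar picks n2.1.1.3 (lowest: -20).
Terminal value -20.

r -> n2 -> n2.1 -> n2.1.1 -> n2.1.1.3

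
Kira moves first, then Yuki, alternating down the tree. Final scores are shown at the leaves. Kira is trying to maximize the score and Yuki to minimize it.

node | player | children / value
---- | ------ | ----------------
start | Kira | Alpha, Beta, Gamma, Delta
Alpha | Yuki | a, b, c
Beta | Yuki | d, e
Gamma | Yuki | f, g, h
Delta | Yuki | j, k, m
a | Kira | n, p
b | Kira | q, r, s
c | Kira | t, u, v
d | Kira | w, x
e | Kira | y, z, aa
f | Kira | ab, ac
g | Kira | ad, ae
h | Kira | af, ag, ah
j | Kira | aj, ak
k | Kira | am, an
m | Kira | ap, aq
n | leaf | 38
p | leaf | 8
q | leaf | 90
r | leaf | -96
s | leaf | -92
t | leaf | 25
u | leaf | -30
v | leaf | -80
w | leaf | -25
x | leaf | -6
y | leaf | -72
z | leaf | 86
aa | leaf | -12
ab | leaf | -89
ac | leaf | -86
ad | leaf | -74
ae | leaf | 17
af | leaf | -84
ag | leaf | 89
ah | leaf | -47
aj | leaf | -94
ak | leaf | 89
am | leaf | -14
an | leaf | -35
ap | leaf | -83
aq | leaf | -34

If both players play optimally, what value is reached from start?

a (Kira): max(38, 8) = 38
b (Kira): max(90, -96, -92) = 90
c (Kira): max(25, -30, -80) = 25
Alpha (Yuki): min(38, 90, 25) = 25
d (Kira): max(-25, -6) = -6
e (Kira): max(-72, 86, -12) = 86
Beta (Yuki): min(-6, 86) = -6
f (Kira): max(-89, -86) = -86
g (Kira): max(-74, 17) = 17
h (Kira): max(-84, 89, -47) = 89
Gamma (Yuki): min(-86, 17, 89) = -86
j (Kira): max(-94, 89) = 89
k (Kira): max(-14, -35) = -14
m (Kira): max(-83, -34) = -34
Delta (Yuki): min(89, -14, -34) = -34
start (Kira): max(25, -6, -86, -34) = 25

25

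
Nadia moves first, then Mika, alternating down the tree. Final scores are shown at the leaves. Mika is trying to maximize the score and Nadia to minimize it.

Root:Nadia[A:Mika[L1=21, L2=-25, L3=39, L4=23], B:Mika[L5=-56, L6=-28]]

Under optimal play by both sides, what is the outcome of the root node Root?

-28

A (Mika): max(21, -25, 39, 23) = 39
B (Mika): max(-56, -28) = -28
Root (Nadia): min(39, -28) = -28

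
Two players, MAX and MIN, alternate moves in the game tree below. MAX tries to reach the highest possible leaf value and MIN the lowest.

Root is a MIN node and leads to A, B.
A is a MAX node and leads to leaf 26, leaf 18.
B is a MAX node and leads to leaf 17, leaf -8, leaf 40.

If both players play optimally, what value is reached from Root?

A (MAX): max(26, 18) = 26
B (MAX): max(17, -8, 40) = 40
Root (MIN): min(26, 40) = 26

26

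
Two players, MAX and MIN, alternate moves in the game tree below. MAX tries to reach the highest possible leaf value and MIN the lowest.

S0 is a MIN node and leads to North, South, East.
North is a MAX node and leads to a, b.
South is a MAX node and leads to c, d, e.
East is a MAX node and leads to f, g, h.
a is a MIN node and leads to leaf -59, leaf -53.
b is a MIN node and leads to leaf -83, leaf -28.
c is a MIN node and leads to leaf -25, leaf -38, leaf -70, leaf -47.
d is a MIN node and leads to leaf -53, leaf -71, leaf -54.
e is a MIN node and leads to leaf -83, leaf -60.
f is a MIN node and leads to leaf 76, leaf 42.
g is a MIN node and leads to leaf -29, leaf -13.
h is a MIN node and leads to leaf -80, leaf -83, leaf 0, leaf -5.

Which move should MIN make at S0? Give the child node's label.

a (MIN): min(-59, -53) = -59
b (MIN): min(-83, -28) = -83
North (MAX): max(-59, -83) = -59
c (MIN): min(-25, -38, -70, -47) = -70
d (MIN): min(-53, -71, -54) = -71
e (MIN): min(-83, -60) = -83
South (MAX): max(-70, -71, -83) = -70
f (MIN): min(76, 42) = 42
g (MIN): min(-29, -13) = -29
h (MIN): min(-80, -83, 0, -5) = -83
East (MAX): max(42, -29, -83) = 42
S0 (MIN): min(-59, -70, 42) = -70
MIN at S0 wants the lowest of {North=-59, South=-70, East=42}, so chooses South.

South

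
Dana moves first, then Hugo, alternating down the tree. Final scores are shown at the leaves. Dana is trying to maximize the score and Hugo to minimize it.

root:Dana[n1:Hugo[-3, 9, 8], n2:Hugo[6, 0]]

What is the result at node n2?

n2 (Hugo): min(6, 0) = 0

0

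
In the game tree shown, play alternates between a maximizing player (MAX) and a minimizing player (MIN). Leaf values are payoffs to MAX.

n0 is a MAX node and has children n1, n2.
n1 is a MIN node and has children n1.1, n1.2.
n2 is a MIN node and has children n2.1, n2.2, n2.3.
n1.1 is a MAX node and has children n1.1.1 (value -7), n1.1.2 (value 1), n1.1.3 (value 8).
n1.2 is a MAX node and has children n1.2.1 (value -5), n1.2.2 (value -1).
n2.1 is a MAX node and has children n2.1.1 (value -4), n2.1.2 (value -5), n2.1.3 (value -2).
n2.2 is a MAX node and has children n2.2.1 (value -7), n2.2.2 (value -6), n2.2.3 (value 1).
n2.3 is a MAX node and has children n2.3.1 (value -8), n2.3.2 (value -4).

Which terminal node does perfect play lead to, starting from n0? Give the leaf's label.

n1.2.2

n1.1 (MAX): max(-7, 1, 8) = 8
n1.2 (MAX): max(-5, -1) = -1
n1 (MIN): min(8, -1) = -1
n2.1 (MAX): max(-4, -5, -2) = -2
n2.2 (MAX): max(-7, -6, 1) = 1
n2.3 (MAX): max(-8, -4) = -4
n2 (MIN): min(-2, 1, -4) = -4
n0 (MAX): max(-1, -4) = -1
At n0, MAX picks n1 (highest: -1).
At n1, MIN picks n1.2 (lowest: -1).
At n1.2, MAX picks n1.2.2 (highest: -1).
Terminal value -1.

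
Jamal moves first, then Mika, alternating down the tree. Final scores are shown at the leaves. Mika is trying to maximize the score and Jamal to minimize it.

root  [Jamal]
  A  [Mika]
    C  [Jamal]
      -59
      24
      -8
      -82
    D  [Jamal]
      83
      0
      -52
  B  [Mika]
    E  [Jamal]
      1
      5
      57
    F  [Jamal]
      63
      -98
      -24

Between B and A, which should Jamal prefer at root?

A

E (Jamal): min(1, 5, 57) = 1
F (Jamal): min(63, -98, -24) = -98
B (Mika): max(1, -98) = 1
C (Jamal): min(-59, 24, -8, -82) = -82
D (Jamal): min(83, 0, -52) = -52
A (Mika): max(-82, -52) = -52
Jamal prefers the lower value; B=1, A=-52. A is better since -52 < 1.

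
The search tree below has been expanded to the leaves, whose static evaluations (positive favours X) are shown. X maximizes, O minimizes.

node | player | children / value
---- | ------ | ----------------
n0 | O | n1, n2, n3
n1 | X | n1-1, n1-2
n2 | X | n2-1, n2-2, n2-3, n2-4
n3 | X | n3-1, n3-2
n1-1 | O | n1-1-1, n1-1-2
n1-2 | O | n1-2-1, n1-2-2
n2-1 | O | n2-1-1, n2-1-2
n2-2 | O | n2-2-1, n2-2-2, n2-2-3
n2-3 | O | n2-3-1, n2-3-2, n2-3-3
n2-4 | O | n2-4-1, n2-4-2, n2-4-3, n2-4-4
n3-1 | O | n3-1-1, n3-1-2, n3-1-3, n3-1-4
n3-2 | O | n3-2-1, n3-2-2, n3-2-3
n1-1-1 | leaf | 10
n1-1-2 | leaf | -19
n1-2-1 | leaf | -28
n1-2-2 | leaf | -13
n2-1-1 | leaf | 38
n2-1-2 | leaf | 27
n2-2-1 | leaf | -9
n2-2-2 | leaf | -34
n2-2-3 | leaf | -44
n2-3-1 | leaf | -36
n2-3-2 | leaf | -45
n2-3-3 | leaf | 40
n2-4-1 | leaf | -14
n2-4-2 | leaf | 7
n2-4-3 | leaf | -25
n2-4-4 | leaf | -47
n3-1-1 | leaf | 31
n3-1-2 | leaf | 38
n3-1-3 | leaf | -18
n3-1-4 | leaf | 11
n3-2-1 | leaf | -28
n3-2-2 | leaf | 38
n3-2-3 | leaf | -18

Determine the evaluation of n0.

n1-1 (O): min(10, -19) = -19
n1-2 (O): min(-28, -13) = -28
n1 (X): max(-19, -28) = -19
n2-1 (O): min(38, 27) = 27
n2-2 (O): min(-9, -34, -44) = -44
n2-3 (O): min(-36, -45, 40) = -45
n2-4 (O): min(-14, 7, -25, -47) = -47
n2 (X): max(27, -44, -45, -47) = 27
n3-1 (O): min(31, 38, -18, 11) = -18
n3-2 (O): min(-28, 38, -18) = -28
n3 (X): max(-18, -28) = -18
n0 (O): min(-19, 27, -18) = -19

-19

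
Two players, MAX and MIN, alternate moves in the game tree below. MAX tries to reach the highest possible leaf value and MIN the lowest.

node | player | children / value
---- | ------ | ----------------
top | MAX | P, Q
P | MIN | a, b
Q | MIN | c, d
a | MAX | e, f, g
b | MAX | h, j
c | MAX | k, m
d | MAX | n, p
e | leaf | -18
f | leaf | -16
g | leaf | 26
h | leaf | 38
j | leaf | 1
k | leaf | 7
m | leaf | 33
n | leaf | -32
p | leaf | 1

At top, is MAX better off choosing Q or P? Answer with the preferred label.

P

c (MAX): max(7, 33) = 33
d (MAX): max(-32, 1) = 1
Q (MIN): min(33, 1) = 1
a (MAX): max(-18, -16, 26) = 26
b (MAX): max(38, 1) = 38
P (MIN): min(26, 38) = 26
MAX prefers the higher value; Q=1, P=26. P is better since 26 > 1.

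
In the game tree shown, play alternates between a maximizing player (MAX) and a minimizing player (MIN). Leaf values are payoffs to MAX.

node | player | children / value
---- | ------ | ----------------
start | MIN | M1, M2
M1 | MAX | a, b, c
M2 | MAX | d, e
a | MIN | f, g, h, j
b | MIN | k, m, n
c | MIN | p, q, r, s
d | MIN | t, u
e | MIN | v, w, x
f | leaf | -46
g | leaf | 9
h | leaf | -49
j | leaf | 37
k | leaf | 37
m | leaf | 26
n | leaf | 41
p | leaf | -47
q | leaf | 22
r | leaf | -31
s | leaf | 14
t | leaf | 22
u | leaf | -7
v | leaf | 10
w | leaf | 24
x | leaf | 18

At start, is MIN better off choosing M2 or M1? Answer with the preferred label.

M2

d (MIN): min(22, -7) = -7
e (MIN): min(10, 24, 18) = 10
M2 (MAX): max(-7, 10) = 10
a (MIN): min(-46, 9, -49, 37) = -49
b (MIN): min(37, 26, 41) = 26
c (MIN): min(-47, 22, -31, 14) = -47
M1 (MAX): max(-49, 26, -47) = 26
MIN prefers the lower value; M2=10, M1=26. M2 is better since 10 < 26.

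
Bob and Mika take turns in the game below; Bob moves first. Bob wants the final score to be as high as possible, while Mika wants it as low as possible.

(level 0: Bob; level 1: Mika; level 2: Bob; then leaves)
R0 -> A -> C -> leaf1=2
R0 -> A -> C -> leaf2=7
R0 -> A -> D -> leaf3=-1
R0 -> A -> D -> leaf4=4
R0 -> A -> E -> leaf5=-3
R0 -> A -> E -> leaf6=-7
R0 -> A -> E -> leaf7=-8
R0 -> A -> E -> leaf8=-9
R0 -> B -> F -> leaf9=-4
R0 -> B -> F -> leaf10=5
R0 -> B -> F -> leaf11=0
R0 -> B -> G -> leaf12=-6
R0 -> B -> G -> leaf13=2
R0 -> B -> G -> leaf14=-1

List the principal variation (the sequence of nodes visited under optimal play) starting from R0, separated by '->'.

C (Bob): max(2, 7) = 7
D (Bob): max(-1, 4) = 4
E (Bob): max(-3, -7, -8, -9) = -3
A (Mika): min(7, 4, -3) = -3
F (Bob): max(-4, 5, 0) = 5
G (Bob): max(-6, 2, -1) = 2
B (Mika): min(5, 2) = 2
R0 (Bob): max(-3, 2) = 2
At R0, Bob picks B (highest: 2).
At B, Mika picks G (lowest: 2).
At G, Bob picks leaf13 (highest: 2).
Terminal value 2.

R0 -> B -> G -> leaf13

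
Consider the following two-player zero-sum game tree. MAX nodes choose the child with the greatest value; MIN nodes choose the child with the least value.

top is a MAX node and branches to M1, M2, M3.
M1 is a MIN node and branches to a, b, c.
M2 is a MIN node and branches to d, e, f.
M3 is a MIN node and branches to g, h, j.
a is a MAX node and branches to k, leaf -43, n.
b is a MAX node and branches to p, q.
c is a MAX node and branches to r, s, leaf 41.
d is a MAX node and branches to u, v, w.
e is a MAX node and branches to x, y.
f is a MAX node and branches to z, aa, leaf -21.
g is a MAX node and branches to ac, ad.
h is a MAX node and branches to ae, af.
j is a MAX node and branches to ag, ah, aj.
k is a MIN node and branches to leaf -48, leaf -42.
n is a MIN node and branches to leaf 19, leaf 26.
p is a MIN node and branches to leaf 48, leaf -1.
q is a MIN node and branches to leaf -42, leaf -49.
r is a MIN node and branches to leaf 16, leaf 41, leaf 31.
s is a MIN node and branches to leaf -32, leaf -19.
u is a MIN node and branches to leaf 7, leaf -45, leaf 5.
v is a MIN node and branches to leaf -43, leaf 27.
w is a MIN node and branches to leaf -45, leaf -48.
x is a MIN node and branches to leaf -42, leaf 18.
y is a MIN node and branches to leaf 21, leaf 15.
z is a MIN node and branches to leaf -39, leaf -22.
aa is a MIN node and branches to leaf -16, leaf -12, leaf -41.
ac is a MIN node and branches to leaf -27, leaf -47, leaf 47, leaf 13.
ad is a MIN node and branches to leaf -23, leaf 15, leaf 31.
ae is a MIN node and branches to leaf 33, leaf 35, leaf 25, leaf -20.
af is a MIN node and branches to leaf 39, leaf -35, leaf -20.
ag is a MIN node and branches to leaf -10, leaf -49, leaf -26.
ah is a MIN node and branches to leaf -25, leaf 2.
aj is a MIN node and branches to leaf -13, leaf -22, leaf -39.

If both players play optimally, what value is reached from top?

-1

k (MIN): min(-48, -42) = -48
n (MIN): min(19, 26) = 19
a (MAX): max(-48, -43, 19) = 19
p (MIN): min(48, -1) = -1
q (MIN): min(-42, -49) = -49
b (MAX): max(-1, -49) = -1
r (MIN): min(16, 41, 31) = 16
s (MIN): min(-32, -19) = -32
c (MAX): max(16, -32, 41) = 41
M1 (MIN): min(19, -1, 41) = -1
u (MIN): min(7, -45, 5) = -45
v (MIN): min(-43, 27) = -43
w (MIN): min(-45, -48) = -48
d (MAX): max(-45, -43, -48) = -43
x (MIN): min(-42, 18) = -42
y (MIN): min(21, 15) = 15
e (MAX): max(-42, 15) = 15
z (MIN): min(-39, -22) = -39
aa (MIN): min(-16, -12, -41) = -41
f (MAX): max(-39, -41, -21) = -21
M2 (MIN): min(-43, 15, -21) = -43
ac (MIN): min(-27, -47, 47, 13) = -47
ad (MIN): min(-23, 15, 31) = -23
g (MAX): max(-47, -23) = -23
ae (MIN): min(33, 35, 25, -20) = -20
af (MIN): min(39, -35, -20) = -35
h (MAX): max(-20, -35) = -20
ag (MIN): min(-10, -49, -26) = -49
ah (MIN): min(-25, 2) = -25
aj (MIN): min(-13, -22, -39) = -39
j (MAX): max(-49, -25, -39) = -25
M3 (MIN): min(-23, -20, -25) = -25
top (MAX): max(-1, -43, -25) = -1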